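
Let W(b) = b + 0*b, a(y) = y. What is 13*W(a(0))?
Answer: 0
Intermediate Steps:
W(b) = b (W(b) = b + 0 = b)
13*W(a(0)) = 13*0 = 0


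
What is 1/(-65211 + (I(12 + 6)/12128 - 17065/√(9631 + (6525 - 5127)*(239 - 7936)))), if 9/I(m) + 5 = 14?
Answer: -4124763001863783776/268979921487805903680015 - 502012654592*I*√430031/268979921487805903680015 ≈ -1.5335e-5 - 1.2239e-9*I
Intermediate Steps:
I(m) = 1 (I(m) = 9/(-5 + 14) = 9/9 = 9*(⅑) = 1)
1/(-65211 + (I(12 + 6)/12128 - 17065/√(9631 + (6525 - 5127)*(239 - 7936)))) = 1/(-65211 + (1/12128 - 17065/√(9631 + (6525 - 5127)*(239 - 7936)))) = 1/(-65211 + (1*(1/12128) - 17065/√(9631 + 1398*(-7697)))) = 1/(-65211 + (1/12128 - 17065/√(9631 - 10760406))) = 1/(-65211 + (1/12128 - 17065*(-I*√430031/2150155))) = 1/(-65211 + (1/12128 - (-3413)*I*√430031/430031)) = 1/(-65211 + (1/12128 + 3413*I*√430031/430031)) = 1/(-790879007/12128 + 3413*I*√430031/430031)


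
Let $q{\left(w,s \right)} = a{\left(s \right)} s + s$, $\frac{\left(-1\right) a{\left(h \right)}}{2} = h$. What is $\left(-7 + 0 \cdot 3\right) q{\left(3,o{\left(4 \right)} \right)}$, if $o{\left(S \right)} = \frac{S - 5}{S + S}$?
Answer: $\frac{35}{32} \approx 1.0938$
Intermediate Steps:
$a{\left(h \right)} = - 2 h$
$o{\left(S \right)} = \frac{-5 + S}{2 S}$
$q{\left(w,s \right)} = s - 2 s^{2}$ ($q{\left(w,s \right)} = - 2 s s + s = - 2 s^{2} + s = s - 2 s^{2}$)
$\left(-7 + 0 \cdot 3\right) q{\left(3,o{\left(4 \right)} \right)} = \left(-7 + 0 \cdot 3\right) \frac{-5 + 4}{2 \cdot 4} \left(1 - 2 \frac{-5 + 4}{2 \cdot 4}\right) = \left(-7 + 0\right) \frac{1}{2} \cdot \frac{1}{4} \left(-1\right) \left(1 - 2 \cdot \frac{1}{2} \cdot \frac{1}{4} \left(-1\right)\right) = - 7 \left(- \frac{1 - - \frac{1}{4}}{8}\right) = - 7 \left(- \frac{1 + \frac{1}{4}}{8}\right) = - 7 \left(\left(- \frac{1}{8}\right) \frac{5}{4}\right) = \left(-7\right) \left(- \frac{5}{32}\right) = \frac{35}{32}$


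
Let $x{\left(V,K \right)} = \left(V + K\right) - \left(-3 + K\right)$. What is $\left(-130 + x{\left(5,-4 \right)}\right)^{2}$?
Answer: $14884$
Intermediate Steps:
$x{\left(V,K \right)} = 3 + V$ ($x{\left(V,K \right)} = \left(K + V\right) - \left(-3 + K\right) = 3 + V$)
$\left(-130 + x{\left(5,-4 \right)}\right)^{2} = \left(-130 + \left(3 + 5\right)\right)^{2} = \left(-130 + 8\right)^{2} = \left(-122\right)^{2} = 14884$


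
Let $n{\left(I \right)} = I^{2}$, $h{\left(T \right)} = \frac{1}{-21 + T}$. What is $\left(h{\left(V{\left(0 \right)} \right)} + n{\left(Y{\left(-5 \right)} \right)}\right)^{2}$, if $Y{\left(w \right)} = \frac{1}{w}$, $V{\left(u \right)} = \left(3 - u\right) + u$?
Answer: $\frac{49}{202500} \approx 0.00024198$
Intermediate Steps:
$V{\left(u \right)} = 3$
$\left(h{\left(V{\left(0 \right)} \right)} + n{\left(Y{\left(-5 \right)} \right)}\right)^{2} = \left(\frac{1}{-21 + 3} + \left(\frac{1}{-5}\right)^{2}\right)^{2} = \left(\frac{1}{-18} + \left(- \frac{1}{5}\right)^{2}\right)^{2} = \left(- \frac{1}{18} + \frac{1}{25}\right)^{2} = \left(- \frac{7}{450}\right)^{2} = \frac{49}{202500}$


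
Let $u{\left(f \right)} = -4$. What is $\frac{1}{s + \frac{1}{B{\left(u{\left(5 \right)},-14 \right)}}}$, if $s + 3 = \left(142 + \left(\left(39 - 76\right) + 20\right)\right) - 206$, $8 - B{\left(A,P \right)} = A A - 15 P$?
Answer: $- \frac{218}{18313} \approx -0.011904$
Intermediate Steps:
$B{\left(A,P \right)} = 8 - A^{2} + 15 P$ ($B{\left(A,P \right)} = 8 - \left(A A - 15 P\right) = 8 - \left(A^{2} - 15 P\right) = 8 - A^{2} + 15 P$)
$s = -84$ ($s = -3 + \left(\left(142 + \left(\left(39 - 76\right) + 20\right)\right) - 206\right) = -3 + \left(\left(142 + \left(-37 + 20\right)\right) - 206\right) = -3 + \left(\left(142 - 17\right) - 206\right) = -3 + \left(125 - 206\right) = -3 - 81 = -84$)
$\frac{1}{s + \frac{1}{B{\left(u{\left(5 \right)},-14 \right)}}} = \frac{1}{-84 + \frac{1}{8 - \left(-4\right)^{2} + 15 \left(-14\right)}} = \frac{1}{-84 + \frac{1}{8 - 16 - 210}} = \frac{1}{-84 + \frac{1}{-218}} = \frac{1}{-84 - \frac{1}{218}} = \frac{1}{- \frac{18313}{218}} = - \frac{218}{18313}$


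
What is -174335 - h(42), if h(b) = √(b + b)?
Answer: -174335 - 2*√21 ≈ -1.7434e+5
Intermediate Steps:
h(b) = √2*√b (h(b) = √(2*b) = √2*√b)
-174335 - h(42) = -174335 - √2*√42 = -174335 - 2*√21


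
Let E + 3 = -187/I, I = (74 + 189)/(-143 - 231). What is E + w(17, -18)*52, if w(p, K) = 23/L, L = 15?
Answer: 1351783/3945 ≈ 342.66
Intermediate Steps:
w(p, K) = 23/15
I = -263/374 (I = 263/(-374) = 263*(-1/374) = -263/374 ≈ -0.70321)
E = 69149/263 (E = -3 - 187/(-263/374) = -3 - 187*(-374/263) = -3 + 69938/263 = 69149/263 ≈ 262.92)
E + w(17, -18)*52 = 69149/263 + (23/15)*52 = 69149/263 + 1196/15 = 1351783/3945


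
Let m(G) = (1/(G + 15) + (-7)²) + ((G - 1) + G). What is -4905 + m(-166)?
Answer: -783540/151 ≈ -5189.0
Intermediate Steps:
m(G) = 48 + 1/(15 + G) + 2*G (m(G) = (1/(15 + G) + 49) + ((-1 + G) + G) = (49 + 1/(15 + G)) + (-1 + 2*G) = 48 + 1/(15 + G) + 2*G)
-4905 + m(-166) = -4905 + (721 + 2*(-166)² + 78*(-166))/(15 - 166) = -4905 + (721 + 2*27556 - 12948)/(-151) = -4905 - (721 + 55112 - 12948)/151 = -4905 - 1/151*42885 = -4905 - 42885/151 = -783540/151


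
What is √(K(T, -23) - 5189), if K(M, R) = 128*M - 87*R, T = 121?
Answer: 10*√123 ≈ 110.91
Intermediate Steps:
K(M, R) = -87*R + 128*M
√(K(T, -23) - 5189) = √((-87*(-23) + 128*121) - 5189) = √((2001 + 15488) - 5189) = √(17489 - 5189) = √12300 = 10*√123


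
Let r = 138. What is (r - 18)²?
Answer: 14400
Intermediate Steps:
(r - 18)² = (138 - 18)² = 120² = 14400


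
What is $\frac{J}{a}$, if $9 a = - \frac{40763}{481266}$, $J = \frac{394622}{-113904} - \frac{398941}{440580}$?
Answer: $\frac{44873867245167}{96638474620} \approx 464.35$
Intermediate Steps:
$J = - \frac{186482599}{42673320}$ ($J = 394622 \left(- \frac{1}{113904}\right) - \frac{398941}{440580} = - \frac{197311}{56952} - \frac{398941}{440580} = - \frac{186482599}{42673320} \approx -4.37$)
$a = - \frac{40763}{4331394}$ ($a = \frac{\left(-40763\right) \frac{1}{481266}}{9} = \frac{1}{9} \left(- \frac{40763}{481266}\right) = - \frac{40763}{4331394} \approx -0.0094111$)
$\frac{J}{a} = - \frac{186482599}{42673320 \left(- \frac{40763}{4331394}\right)} = \left(- \frac{186482599}{42673320}\right) \left(- \frac{4331394}{40763}\right) = \frac{44873867245167}{96638474620}$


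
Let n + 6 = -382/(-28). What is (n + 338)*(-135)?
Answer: -653265/14 ≈ -46662.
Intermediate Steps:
n = 107/14 (n = -6 - 382/(-28) = -6 - 382*(-1/28) = -6 + 191/14 = 107/14 ≈ 7.6429)
(n + 338)*(-135) = (107/14 + 338)*(-135) = (4839/14)*(-135) = -653265/14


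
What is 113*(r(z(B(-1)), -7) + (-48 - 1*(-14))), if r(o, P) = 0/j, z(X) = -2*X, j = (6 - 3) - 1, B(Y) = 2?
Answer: -3842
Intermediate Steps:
j = 2 (j = 3 - 1 = 2)
r(o, P) = 0 (r(o, P) = 0/2 = 0*(1/2) = 0)
113*(r(z(B(-1)), -7) + (-48 - 1*(-14))) = 113*(0 + (-48 - 1*(-14))) = 113*(0 + (-48 + 14)) = 113*(0 - 34) = 113*(-34) = -3842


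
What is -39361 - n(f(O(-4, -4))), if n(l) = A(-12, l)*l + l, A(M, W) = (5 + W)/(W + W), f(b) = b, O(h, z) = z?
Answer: -78715/2 ≈ -39358.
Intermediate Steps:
A(M, W) = (5 + W)/(2*W) (A(M, W) = (5 + W)/((2*W)) = (5 + W)*(1/(2*W)) = (5 + W)/(2*W))
n(l) = 5/2 + 3*l/2 (n(l) = ((5 + l)/(2*l))*l + l = (5/2 + l/2) + l = 5/2 + 3*l/2)
-39361 - n(f(O(-4, -4))) = -39361 - (5/2 + (3/2)*(-4)) = -39361 - (5/2 - 6) = -39361 - 1*(-7/2) = -39361 + 7/2 = -78715/2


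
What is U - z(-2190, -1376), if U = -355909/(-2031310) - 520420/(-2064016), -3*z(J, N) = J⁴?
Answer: 4018412200525882450427593/524082042620 ≈ 7.6675e+12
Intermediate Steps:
z(J, N) = -J⁴/3
U = 223967027593/524082042620 (U = -355909*(-1/2031310) - 520420*(-1/2064016) = 355909/2031310 + 130105/516004 = 223967027593/524082042620 ≈ 0.42735)
U - z(-2190, -1376) = 223967027593/524082042620 - (-1)*(-2190)⁴/3 = 223967027593/524082042620 - (-1)*23002575210000/3 = 223967027593/524082042620 - 1*(-7667525070000) = 223967027593/524082042620 + 7667525070000 = 4018412200525882450427593/524082042620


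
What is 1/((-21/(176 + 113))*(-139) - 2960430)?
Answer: -289/855561351 ≈ -3.3779e-7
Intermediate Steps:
1/((-21/(176 + 113))*(-139) - 2960430) = 1/((-21/289)*(-139) - 2960430) = 1/(((1/289)*(-21))*(-139) - 2960430) = 1/(-21/289*(-139) - 2960430) = 1/(2919/289 - 2960430) = 1/(-855561351/289) = -289/855561351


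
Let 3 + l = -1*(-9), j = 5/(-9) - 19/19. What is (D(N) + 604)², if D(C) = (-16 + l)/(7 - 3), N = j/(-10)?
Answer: 1447209/4 ≈ 3.6180e+5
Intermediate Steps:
j = -14/9 (j = 5*(-⅑) - 19*1/19 = -5/9 - 1 = -14/9 ≈ -1.5556)
N = 7/45 (N = -14/9/(-10) = -14/9*(-⅒) = 7/45 ≈ 0.15556)
l = 6 (l = -3 - 1*(-9) = -3 + 9 = 6)
D(C) = -5/2 (D(C) = (-16 + 6)/(7 - 3) = -10/4 = -10*¼ = -5/2)
(D(N) + 604)² = (-5/2 + 604)² = (1203/2)² = 1447209/4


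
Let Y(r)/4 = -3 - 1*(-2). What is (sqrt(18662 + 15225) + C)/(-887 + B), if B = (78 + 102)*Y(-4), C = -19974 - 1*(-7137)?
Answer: 12837/1607 - sqrt(33887)/1607 ≈ 7.8736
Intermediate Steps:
Y(r) = -4 (Y(r) = 4*(-3 - 1*(-2)) = 4*(-3 + 2) = 4*(-1) = -4)
C = -12837 (C = -19974 + 7137 = -12837)
B = -720 (B = (78 + 102)*(-4) = 180*(-4) = -720)
(sqrt(18662 + 15225) + C)/(-887 + B) = (sqrt(18662 + 15225) - 12837)/(-887 - 720) = (sqrt(33887) - 12837)/(-1607) = (-12837 + sqrt(33887))*(-1/1607) = 12837/1607 - sqrt(33887)/1607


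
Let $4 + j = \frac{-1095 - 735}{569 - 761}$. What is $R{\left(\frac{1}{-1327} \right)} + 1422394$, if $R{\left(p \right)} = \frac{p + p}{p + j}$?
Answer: $\frac{334044963654}{234847} \approx 1.4224 \cdot 10^{6}$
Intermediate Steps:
$j = \frac{177}{32}$ ($j = -4 + \frac{-1095 - 735}{569 - 761} = -4 - \frac{1830}{-192} = -4 - - \frac{305}{32} = -4 + \frac{305}{32} = \frac{177}{32} \approx 5.5313$)
$R{\left(p \right)} = \frac{2 p}{\frac{177}{32} + p}$ ($R{\left(p \right)} = \frac{p + p}{p + \frac{177}{32}} = \frac{2 p}{\frac{177}{32} + p}$)
$R{\left(\frac{1}{-1327} \right)} + 1422394 = \frac{64}{\left(-1327\right) \left(177 + \frac{32}{-1327}\right)} + 1422394 = 64 \left(- \frac{1}{1327}\right) \frac{1}{177 + 32 \left(- \frac{1}{1327}\right)} + 1422394 = 64 \left(- \frac{1}{1327}\right) \frac{1}{177 - \frac{32}{1327}} + 1422394 = 64 \left(- \frac{1}{1327}\right) \frac{1}{\frac{234847}{1327}} + 1422394 = 64 \left(- \frac{1}{1327}\right) \frac{1327}{234847} + 1422394 = - \frac{64}{234847} + 1422394 = \frac{334044963654}{234847}$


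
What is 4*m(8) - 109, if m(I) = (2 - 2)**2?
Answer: -109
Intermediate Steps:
m(I) = 0 (m(I) = 0**2 = 0)
4*m(8) - 109 = 4*0 - 109 = 0 - 109 = -109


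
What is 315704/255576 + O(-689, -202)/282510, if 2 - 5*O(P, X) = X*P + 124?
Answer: 341954957/300844899 ≈ 1.1366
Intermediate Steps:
O(P, X) = -122/5 - P*X/5 (O(P, X) = ⅖ - (X*P + 124)/5 = ⅖ - (P*X + 124)/5 = ⅖ - (124 + P*X)/5 = ⅖ + (-124/5 - P*X/5) = -122/5 - P*X/5)
315704/255576 + O(-689, -202)/282510 = 315704/255576 + (-122/5 - ⅕*(-689)*(-202))/282510 = 315704*(1/255576) + (-122/5 - 139178/5)*(1/282510) = 39463/31947 - 27860*1/282510 = 39463/31947 - 2786/28251 = 341954957/300844899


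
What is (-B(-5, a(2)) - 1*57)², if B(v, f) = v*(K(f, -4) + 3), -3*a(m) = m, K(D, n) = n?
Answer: 3844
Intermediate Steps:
a(m) = -m/3
B(v, f) = -v (B(v, f) = v*(-4 + 3) = v*(-1) = -v)
(-B(-5, a(2)) - 1*57)² = (-(-1)*(-5) - 1*57)² = (-1*5 - 57)² = (-5 - 57)² = (-62)² = 3844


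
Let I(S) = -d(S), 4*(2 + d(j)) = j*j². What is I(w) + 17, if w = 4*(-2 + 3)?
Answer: 3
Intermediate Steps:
d(j) = -2 + j³/4 (d(j) = -2 + (j*j²)/4 = -2 + j³/4)
w = 4 (w = 4*1 = 4)
I(S) = 2 - S³/4 (I(S) = -(-2 + S³/4) = 2 - S³/4)
I(w) + 17 = (2 - ¼*4³) + 17 = (2 - ¼*64) + 17 = (2 - 16) + 17 = -14 + 17 = 3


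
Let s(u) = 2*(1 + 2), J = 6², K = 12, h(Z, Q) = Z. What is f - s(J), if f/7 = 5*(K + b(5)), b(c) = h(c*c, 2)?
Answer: 1289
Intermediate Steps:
b(c) = c² (b(c) = c*c = c²)
J = 36
s(u) = 6 (s(u) = 2*3 = 6)
f = 1295 (f = 7*(5*(12 + 5²)) = 7*(5*(12 + 25)) = 7*(5*37) = 7*185 = 1295)
f - s(J) = 1295 - 1*6 = 1295 - 6 = 1289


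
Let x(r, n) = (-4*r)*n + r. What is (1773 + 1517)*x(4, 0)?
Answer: 13160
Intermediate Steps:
x(r, n) = r - 4*n*r (x(r, n) = -4*n*r + r = r - 4*n*r)
(1773 + 1517)*x(4, 0) = (1773 + 1517)*(4*(1 - 4*0)) = 3290*(4*(1 + 0)) = 3290*(4*1) = 3290*4 = 13160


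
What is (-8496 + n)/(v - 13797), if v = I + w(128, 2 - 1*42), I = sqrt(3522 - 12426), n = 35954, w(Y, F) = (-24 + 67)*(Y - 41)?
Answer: -11504902/4213835 - 13729*I*sqrt(2226)/25283010 ≈ -2.7303 - 0.02562*I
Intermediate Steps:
w(Y, F) = -1763 + 43*Y (w(Y, F) = 43*(-41 + Y) = -1763 + 43*Y)
I = 2*I*sqrt(2226) (I = sqrt(-8904) = 2*I*sqrt(2226) ≈ 94.361*I)
v = 3741 + 2*I*sqrt(2226) (v = 2*I*sqrt(2226) + (-1763 + 43*128) = 2*I*sqrt(2226) + (-1763 + 5504) = 2*I*sqrt(2226) + 3741 = 3741 + 2*I*sqrt(2226) ≈ 3741.0 + 94.361*I)
(-8496 + n)/(v - 13797) = (-8496 + 35954)/((3741 + 2*I*sqrt(2226)) - 13797) = 27458/(-10056 + 2*I*sqrt(2226))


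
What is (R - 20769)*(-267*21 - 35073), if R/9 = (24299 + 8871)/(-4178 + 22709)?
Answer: 1738264576680/2059 ≈ 8.4423e+8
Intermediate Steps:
R = 33170/2059 (R = 9*((24299 + 8871)/(-4178 + 22709)) = 9*(33170/18531) = 33170/2059 ≈ 16.110)
(R - 20769)*(-267*21 - 35073) = (33170/2059 - 20769)*(-267*21 - 35073) = -42730201*(-5607 - 35073)/2059 = -42730201/2059*(-40680) = 1738264576680/2059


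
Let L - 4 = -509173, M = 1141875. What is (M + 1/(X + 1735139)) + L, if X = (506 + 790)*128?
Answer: 1202791189063/1901027 ≈ 6.3271e+5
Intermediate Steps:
X = 165888 (X = 1296*128 = 165888)
L = -509169 (L = 4 - 509173 = -509169)
(M + 1/(X + 1735139)) + L = (1141875 + 1/(165888 + 1735139)) - 509169 = (1141875 + 1/1901027) - 509169 = 2170735205626/1901027 - 509169 = 1202791189063/1901027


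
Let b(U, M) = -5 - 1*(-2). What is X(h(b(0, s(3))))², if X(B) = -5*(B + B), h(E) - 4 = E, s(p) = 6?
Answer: 100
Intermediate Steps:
b(U, M) = -3 (b(U, M) = -5 + 2 = -3)
h(E) = 4 + E
X(B) = -10*B
X(h(b(0, s(3))))² = (-10*(4 - 3))² = (-10*1)² = (-10)² = 100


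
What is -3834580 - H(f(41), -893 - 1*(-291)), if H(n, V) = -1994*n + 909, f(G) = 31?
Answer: -3773675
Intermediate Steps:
H(n, V) = 909 - 1994*n
-3834580 - H(f(41), -893 - 1*(-291)) = -3834580 - (909 - 1994*31) = -3834580 - (909 - 61814) = -3834580 - 1*(-60905) = -3834580 + 60905 = -3773675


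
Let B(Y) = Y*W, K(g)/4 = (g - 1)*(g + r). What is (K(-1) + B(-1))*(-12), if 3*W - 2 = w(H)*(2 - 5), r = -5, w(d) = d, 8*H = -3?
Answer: -1127/2 ≈ -563.50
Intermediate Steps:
H = -3/8 (H = (1/8)*(-3) = -3/8 ≈ -0.37500)
K(g) = 4*(-1 + g)*(-5 + g) (K(g) = 4*((g - 1)*(g - 5)) = 4*((-1 + g)*(-5 + g)) = 4*(-1 + g)*(-5 + g))
W = 25/24 (W = 2/3 + (-3*(2 - 5)/8)/3 = 2/3 + (-3/8*(-3))/3 = 2/3 + (1/3)*(9/8) = 2/3 + 3/8 = 25/24 ≈ 1.0417)
B(Y) = 25*Y/24 (B(Y) = Y*(25/24) = 25*Y/24)
(K(-1) + B(-1))*(-12) = ((20 - 24*(-1) + 4*(-1)**2) + (25/24)*(-1))*(-12) = ((20 + 24 + 4*1) - 25/24)*(-12) = ((20 + 24 + 4) - 25/24)*(-12) = (48 - 25/24)*(-12) = (1127/24)*(-12) = -1127/2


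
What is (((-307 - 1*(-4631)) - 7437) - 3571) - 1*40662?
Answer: -47346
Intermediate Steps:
(((-307 - 1*(-4631)) - 7437) - 3571) - 1*40662 = (((-307 + 4631) - 7437) - 3571) - 40662 = ((4324 - 7437) - 3571) - 40662 = (-3113 - 3571) - 40662 = -6684 - 40662 = -47346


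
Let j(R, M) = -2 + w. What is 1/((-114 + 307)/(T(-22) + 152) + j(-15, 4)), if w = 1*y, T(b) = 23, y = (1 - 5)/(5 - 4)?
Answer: -175/857 ≈ -0.20420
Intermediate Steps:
y = -4 (y = -4/1 = -4*1 = -4)
w = -4 (w = 1*(-4) = -4)
j(R, M) = -6 (j(R, M) = -2 - 4 = -6)
1/((-114 + 307)/(T(-22) + 152) + j(-15, 4)) = 1/((-114 + 307)/(23 + 152) - 6) = 1/(193/175 - 6) = 1/(-857/175) = -175/857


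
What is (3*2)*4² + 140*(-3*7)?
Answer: -2844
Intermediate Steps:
(3*2)*4² + 140*(-3*7) = 6*16 + 140*(-21) = 96 - 2940 = -2844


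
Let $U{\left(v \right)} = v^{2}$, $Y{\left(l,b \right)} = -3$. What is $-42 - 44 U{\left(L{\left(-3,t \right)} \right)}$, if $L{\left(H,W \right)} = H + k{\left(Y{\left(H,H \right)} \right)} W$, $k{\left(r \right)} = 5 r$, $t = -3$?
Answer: $-77658$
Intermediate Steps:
$L{\left(H,W \right)} = H - 15 W$ ($L{\left(H,W \right)} = H + 5 \left(-3\right) W = H - 15 W$)
$-42 - 44 U{\left(L{\left(-3,t \right)} \right)} = -42 - 44 \left(-3 - -45\right)^{2} = -42 - 44 \left(-3 + 45\right)^{2} = -42 - 44 \cdot 42^{2} = -42 - 77616 = -77658$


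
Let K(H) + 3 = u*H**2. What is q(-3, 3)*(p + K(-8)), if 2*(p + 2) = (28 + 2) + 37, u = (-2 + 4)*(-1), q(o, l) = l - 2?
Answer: -199/2 ≈ -99.500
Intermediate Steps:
q(o, l) = -2 + l
u = -2 (u = 2*(-1) = -2)
p = 63/2 (p = -2 + ((28 + 2) + 37)/2 = -2 + (30 + 37)/2 = -2 + (1/2)*67 = -2 + 67/2 = 63/2 ≈ 31.500)
K(H) = -3 - 2*H**2
q(-3, 3)*(p + K(-8)) = (-2 + 3)*(63/2 + (-3 - 2*(-8)**2)) = 1*(63/2 + (-3 - 2*64)) = 1*(63/2 + (-3 - 128)) = 1*(63/2 - 131) = 1*(-199/2) = -199/2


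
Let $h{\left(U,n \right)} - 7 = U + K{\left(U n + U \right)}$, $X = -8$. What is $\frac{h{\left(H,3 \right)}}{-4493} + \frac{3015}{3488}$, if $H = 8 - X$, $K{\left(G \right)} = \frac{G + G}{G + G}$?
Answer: $\frac{13462683}{15671584} \approx 0.85905$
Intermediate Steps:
$K{\left(G \right)} = 1$ ($K{\left(G \right)} = \frac{2 G}{2 G} = 2 G \frac{1}{2 G} = 1$)
$H = 16$ ($H = 8 - -8 = 8 + 8 = 16$)
$h{\left(U,n \right)} = 8 + U$ ($h{\left(U,n \right)} = 7 + \left(U + 1\right) = 7 + \left(1 + U\right) = 8 + U$)
$\frac{h{\left(H,3 \right)}}{-4493} + \frac{3015}{3488} = \frac{8 + 16}{-4493} + \frac{3015}{3488} = 24 \left(- \frac{1}{4493}\right) + 3015 \cdot \frac{1}{3488} = - \frac{24}{4493} + \frac{3015}{3488} = \frac{13462683}{15671584}$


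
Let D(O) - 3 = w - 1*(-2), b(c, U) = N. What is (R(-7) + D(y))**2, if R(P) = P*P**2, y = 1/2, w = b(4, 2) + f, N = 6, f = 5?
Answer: 106929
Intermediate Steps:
b(c, U) = 6
w = 11 (w = 6 + 5 = 11)
y = 1/2 ≈ 0.50000
D(O) = 16 (D(O) = 3 + (11 - 1*(-2)) = 3 + (11 + 2) = 3 + 13 = 16)
R(P) = P**3
(R(-7) + D(y))**2 = ((-7)**3 + 16)**2 = (-343 + 16)**2 = (-327)**2 = 106929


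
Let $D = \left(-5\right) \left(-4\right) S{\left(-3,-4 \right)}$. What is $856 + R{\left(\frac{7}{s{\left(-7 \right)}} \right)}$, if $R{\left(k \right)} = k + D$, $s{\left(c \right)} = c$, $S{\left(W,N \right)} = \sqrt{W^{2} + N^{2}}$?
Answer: $955$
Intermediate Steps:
$S{\left(W,N \right)} = \sqrt{N^{2} + W^{2}}$
$D = 100$ ($D = \left(-5\right) \left(-4\right) \sqrt{\left(-4\right)^{2} + \left(-3\right)^{2}} = 20 \sqrt{16 + 9} = 20 \sqrt{25} = 20 \cdot 5 = 100$)
$R{\left(k \right)} = 100 + k$ ($R{\left(k \right)} = k + 100 = 100 + k$)
$856 + R{\left(\frac{7}{s{\left(-7 \right)}} \right)} = 856 + \left(100 + \frac{7}{-7}\right) = 856 + \left(100 + 7 \left(- \frac{1}{7}\right)\right) = 856 + \left(100 - 1\right) = 856 + 99 = 955$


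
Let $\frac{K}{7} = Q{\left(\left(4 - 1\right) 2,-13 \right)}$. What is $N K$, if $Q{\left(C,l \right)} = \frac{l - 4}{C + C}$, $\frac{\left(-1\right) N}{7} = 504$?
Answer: $34986$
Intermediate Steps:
$N = -3528$ ($N = \left(-7\right) 504 = -3528$)
$Q{\left(C,l \right)} = \frac{-4 + l}{2 C}$
$K = - \frac{119}{12}$ ($K = 7 \frac{-4 - 13}{2 \left(4 - 1\right) 2} = 7 \cdot \frac{1}{2} \frac{1}{3 \cdot 2} \left(-17\right) = 7 \cdot \frac{1}{2} \cdot \frac{1}{6} \left(-17\right) = 7 \left(- \frac{17}{12}\right) = - \frac{119}{12} \approx -9.9167$)
$N K = \left(-3528\right) \left(- \frac{119}{12}\right) = 34986$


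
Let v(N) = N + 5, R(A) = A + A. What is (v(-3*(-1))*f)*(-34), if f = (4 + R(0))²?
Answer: -4352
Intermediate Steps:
R(A) = 2*A
v(N) = 5 + N
f = 16 (f = (4 + 2*0)² = (4 + 0)² = 4² = 16)
(v(-3*(-1))*f)*(-34) = ((5 - 3*(-1))*16)*(-34) = ((5 + 3)*16)*(-34) = (8*16)*(-34) = 128*(-34) = -4352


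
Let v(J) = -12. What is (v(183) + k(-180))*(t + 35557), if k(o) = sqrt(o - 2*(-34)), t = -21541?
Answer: -168192 + 56064*I*sqrt(7) ≈ -1.6819e+5 + 1.4833e+5*I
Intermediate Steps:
k(o) = sqrt(68 + o) (k(o) = sqrt(o + 68) = sqrt(68 + o))
(v(183) + k(-180))*(t + 35557) = (-12 + sqrt(68 - 180))*(-21541 + 35557) = (-12 + sqrt(-112))*14016 = (-12 + 4*I*sqrt(7))*14016 = -168192 + 56064*I*sqrt(7)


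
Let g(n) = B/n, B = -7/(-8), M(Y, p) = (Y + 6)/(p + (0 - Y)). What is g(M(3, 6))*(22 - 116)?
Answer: -329/12 ≈ -27.417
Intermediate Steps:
M(Y, p) = (6 + Y)/(p - Y)
B = 7/8 (B = -7*(-1)/8 = -1*(-7/8) = 7/8 ≈ 0.87500)
g(n) = 7/(8*n)
g(M(3, 6))*(22 - 116) = (7/(8*(((6 + 3)/(6 - 1*3)))))*(22 - 116) = (7/(8*((9/(6 - 3)))))*(-94) = (7/(8*((9/3))))*(-94) = (7/(8*(((⅓)*9))))*(-94) = ((7/8)/3)*(-94) = ((7/8)*(⅓))*(-94) = (7/24)*(-94) = -329/12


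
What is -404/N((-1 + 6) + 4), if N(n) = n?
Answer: -404/9 ≈ -44.889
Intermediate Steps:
-404/N((-1 + 6) + 4) = -404/((-1 + 6) + 4) = -404/(5 + 4) = -404/9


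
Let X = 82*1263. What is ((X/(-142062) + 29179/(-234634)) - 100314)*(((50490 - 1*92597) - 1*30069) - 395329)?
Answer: 260536827999340773045/5555429218 ≈ 4.6898e+10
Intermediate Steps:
X = 103566
((X/(-142062) + 29179/(-234634)) - 100314)*(((50490 - 1*92597) - 1*30069) - 395329) = ((103566/(-142062) + 29179/(-234634)) - 100314)*(((50490 - 1*92597) - 1*30069) - 395329) = ((103566*(-1/142062) + 29179*(-1/234634)) - 100314)*(((50490 - 92597) - 30069) - 395329) = ((-17261/23677 - 29179/234634) - 100314)*((-42107 - 30069) - 395329) = (-4740888657/5555429218 - 100314)*(-72176 - 395329) = -557292067463109/5555429218*(-467505) = 260536827999340773045/5555429218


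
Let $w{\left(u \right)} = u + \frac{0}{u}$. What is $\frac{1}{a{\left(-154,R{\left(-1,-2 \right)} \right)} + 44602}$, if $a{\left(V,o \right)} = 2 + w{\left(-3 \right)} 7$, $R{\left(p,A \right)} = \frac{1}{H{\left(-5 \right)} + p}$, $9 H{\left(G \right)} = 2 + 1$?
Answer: $\frac{1}{44583} \approx 2.243 \cdot 10^{-5}$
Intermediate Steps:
$H{\left(G \right)} = \frac{1}{3}$ ($H{\left(G \right)} = \frac{2 + 1}{9} = \frac{1}{9} \cdot 3 = \frac{1}{3}$)
$w{\left(u \right)} = u$ ($w{\left(u \right)} = u + 0 = u$)
$R{\left(p,A \right)} = \frac{1}{\frac{1}{3} + p}$
$a{\left(V,o \right)} = -19$ ($a{\left(V,o \right)} = 2 - 21 = -19$)
$\frac{1}{a{\left(-154,R{\left(-1,-2 \right)} \right)} + 44602} = \frac{1}{-19 + 44602} = \frac{1}{44583}$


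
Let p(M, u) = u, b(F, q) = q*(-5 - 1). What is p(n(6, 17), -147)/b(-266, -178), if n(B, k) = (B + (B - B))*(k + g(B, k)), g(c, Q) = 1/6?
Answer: -49/356 ≈ -0.13764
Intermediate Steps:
g(c, Q) = ⅙
n(B, k) = B*(⅙ + k) (n(B, k) = (B + (B - B))*(k + ⅙) = (B + 0)*(⅙ + k) = B*(⅙ + k))
b(F, q) = -6*q (b(F, q) = q*(-6) = -6*q)
p(n(6, 17), -147)/b(-266, -178) = -147/((-6*(-178))) = -147/1068 = -147*1/1068 = -49/356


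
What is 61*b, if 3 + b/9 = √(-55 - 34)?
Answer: -1647 + 549*I*√89 ≈ -1647.0 + 5179.3*I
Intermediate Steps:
b = -27 + 9*I*√89 (b = -27 + 9*√(-55 - 34) = -27 + 9*√(-89) = -27 + 9*(I*√89) = -27 + 9*I*√89 ≈ -27.0 + 84.906*I)
61*b = 61*(-27 + 9*I*√89) = -1647 + 549*I*√89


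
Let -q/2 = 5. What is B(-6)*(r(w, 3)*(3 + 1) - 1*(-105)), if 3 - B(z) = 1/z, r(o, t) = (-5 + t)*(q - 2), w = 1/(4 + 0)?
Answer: 1273/2 ≈ 636.50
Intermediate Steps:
q = -10 (q = -2*5 = -10)
w = 1/4 ≈ 0.25000
r(o, t) = 60 - 12*t (r(o, t) = (-5 + t)*(-10 - 2) = (-5 + t)*(-12) = 60 - 12*t)
B(z) = 3 - 1/z
B(-6)*(r(w, 3)*(3 + 1) - 1*(-105)) = (3 - 1/(-6))*((60 - 12*3)*(3 + 1) - 1*(-105)) = (3 - 1*(-1/6))*((60 - 36)*4 + 105) = (3 + 1/6)*(24*4 + 105) = 19*(96 + 105)/6 = (19/6)*201 = 1273/2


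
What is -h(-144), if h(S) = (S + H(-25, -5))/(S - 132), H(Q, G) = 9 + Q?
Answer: -40/69 ≈ -0.57971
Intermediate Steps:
h(S) = (-16 + S)/(-132 + S) (h(S) = (S + (9 - 25))/(S - 132) = (S - 16)/(-132 + S) = (-16 + S)/(-132 + S))
-h(-144) = -(-16 - 144)/(-132 - 144) = -(-160)/(-276) = -(-1)*(-160)/276 = -1*40/69 = -40/69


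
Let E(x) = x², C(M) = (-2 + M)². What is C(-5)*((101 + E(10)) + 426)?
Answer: 30723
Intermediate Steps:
C(-5)*((101 + E(10)) + 426) = (-2 - 5)²*((101 + 10²) + 426) = (-7)²*((101 + 100) + 426) = 49*(201 + 426) = 49*627 = 30723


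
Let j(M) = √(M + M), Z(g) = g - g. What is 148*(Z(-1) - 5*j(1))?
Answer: -740*√2 ≈ -1046.5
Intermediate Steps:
Z(g) = 0
j(M) = √2*√M (j(M) = √(2*M) = √2*√M)
148*(Z(-1) - 5*j(1)) = 148*(0 - 5*√2*√1) = 148*(0 - 5*√2) = 148*(-5*√2) = -740*√2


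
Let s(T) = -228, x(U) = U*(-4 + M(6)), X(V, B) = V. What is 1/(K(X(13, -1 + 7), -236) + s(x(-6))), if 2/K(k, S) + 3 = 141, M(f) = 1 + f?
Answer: -69/15731 ≈ -0.0043862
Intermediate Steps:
K(k, S) = 1/69 (K(k, S) = 2/(-3 + 141) = 2/138 = 2*(1/138) = 1/69)
x(U) = 3*U (x(U) = U*(-4 + (1 + 6)) = U*(-4 + 7) = U*3 = 3*U)
1/(K(X(13, -1 + 7), -236) + s(x(-6))) = 1/(1/69 - 228) = 1/(-15731/69) = -69/15731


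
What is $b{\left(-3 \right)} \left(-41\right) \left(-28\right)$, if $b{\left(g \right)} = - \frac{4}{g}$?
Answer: $\frac{4592}{3} \approx 1530.7$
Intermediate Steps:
$b{\left(-3 \right)} \left(-41\right) \left(-28\right) = - \frac{4}{-3} \left(-41\right) \left(-28\right) = \left(-4\right) \left(- \frac{1}{3}\right) \left(-41\right) \left(-28\right) = \frac{4}{3} \left(-41\right) \left(-28\right) = \left(- \frac{164}{3}\right) \left(-28\right) = \frac{4592}{3}$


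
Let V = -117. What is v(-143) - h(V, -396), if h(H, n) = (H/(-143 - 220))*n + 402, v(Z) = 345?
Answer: 777/11 ≈ 70.636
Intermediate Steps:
h(H, n) = 402 - H*n/363 (h(H, n) = (H/(-363))*n + 402 = (-H/363)*n + 402 = -H*n/363 + 402 = 402 - H*n/363)
v(-143) - h(V, -396) = 345 - (402 - 1/363*(-117)*(-396)) = 345 - (402 - 1404/11) = 345 - 1*3018/11 = 345 - 3018/11 = 777/11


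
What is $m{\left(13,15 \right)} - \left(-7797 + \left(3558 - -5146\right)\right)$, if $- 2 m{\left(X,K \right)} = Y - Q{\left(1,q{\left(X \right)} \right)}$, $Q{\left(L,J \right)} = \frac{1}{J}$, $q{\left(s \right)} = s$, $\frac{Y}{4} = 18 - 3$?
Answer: $- \frac{24361}{26} \approx -936.96$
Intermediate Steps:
$Y = 60$ ($Y = 4 \left(18 - 3\right) = 4 \cdot 15 = 60$)
$m{\left(X,K \right)} = -30 + \frac{1}{2 X}$ ($m{\left(X,K \right)} = - \frac{60 - \frac{1}{X}}{2} = -30 + \frac{1}{2 X}$)
$m{\left(13,15 \right)} - \left(-7797 + \left(3558 - -5146\right)\right) = \left(-30 + \frac{1}{2 \cdot 13}\right) - \left(-7797 + \left(3558 - -5146\right)\right) = \left(-30 + \frac{1}{2} \cdot \frac{1}{13}\right) - \left(-7797 + \left(3558 + 5146\right)\right) = \left(-30 + \frac{1}{26}\right) - \left(-7797 + 8704\right) = - \frac{779}{26} - 907 = - \frac{24361}{26}$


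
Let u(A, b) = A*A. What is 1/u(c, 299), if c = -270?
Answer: 1/72900 ≈ 1.3717e-5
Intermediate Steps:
u(A, b) = A²
1/u(c, 299) = 1/((-270)²) = 1/72900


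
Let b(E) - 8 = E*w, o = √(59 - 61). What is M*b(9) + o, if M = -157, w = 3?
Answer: -5495 + I*√2 ≈ -5495.0 + 1.4142*I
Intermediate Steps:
o = I*√2 (o = √(-2) = I*√2 ≈ 1.4142*I)
b(E) = 8 + 3*E (b(E) = 8 + E*3 = 8 + 3*E)
M*b(9) + o = -157*(8 + 3*9) + I*√2 = -157*(8 + 27) + I*√2 = -157*35 + I*√2 = -5495 + I*√2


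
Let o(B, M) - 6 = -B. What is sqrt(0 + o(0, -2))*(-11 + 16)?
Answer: 5*sqrt(6) ≈ 12.247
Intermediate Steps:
o(B, M) = 6 - B
sqrt(0 + o(0, -2))*(-11 + 16) = sqrt(0 + (6 - 1*0))*(-11 + 16) = sqrt(0 + (6 + 0))*5 = sqrt(0 + 6)*5 = sqrt(6)*5 = 5*sqrt(6)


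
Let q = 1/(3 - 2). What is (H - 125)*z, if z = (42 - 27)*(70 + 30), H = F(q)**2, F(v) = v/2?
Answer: -187125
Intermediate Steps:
q = 1 (q = 1/1 = 1)
F(v) = v/2 (F(v) = v*(1/2) = v/2)
H = 1/4 (H = ((1/2)*1)**2 = (1/2)**2 = 1/4 ≈ 0.25000)
z = 1500 (z = 15*100 = 1500)
(H - 125)*z = (1/4 - 125)*1500 = -499/4*1500 = -187125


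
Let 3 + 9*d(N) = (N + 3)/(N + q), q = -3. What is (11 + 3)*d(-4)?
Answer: -40/9 ≈ -4.4444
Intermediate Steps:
d(N) = -⅓ + (3 + N)/(9*(-3 + N)) (d(N) = -⅓ + ((N + 3)/(N - 3))/9 = -⅓ + ((3 + N)/(-3 + N))/9 = -⅓ + (3 + N)/(9*(-3 + N)))
(11 + 3)*d(-4) = (11 + 3)*(2*(6 - 1*(-4))/(9*(-3 - 4))) = 14*((2/9)*(6 + 4)/(-7)) = 14*((2/9)*(-⅐)*10) = 14*(-20/63) = -40/9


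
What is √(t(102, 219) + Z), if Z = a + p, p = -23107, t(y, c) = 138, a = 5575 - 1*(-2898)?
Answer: 4*I*√906 ≈ 120.4*I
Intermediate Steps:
a = 8473 (a = 5575 + 2898 = 8473)
Z = -14634 (Z = 8473 - 23107 = -14634)
√(t(102, 219) + Z) = √(138 - 14634) = √(-14496) = 4*I*√906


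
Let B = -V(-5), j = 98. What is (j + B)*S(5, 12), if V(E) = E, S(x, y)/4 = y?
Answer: 4944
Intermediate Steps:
S(x, y) = 4*y
B = 5 (B = -1*(-5) = 5)
(j + B)*S(5, 12) = (98 + 5)*(4*12) = 103*48 = 4944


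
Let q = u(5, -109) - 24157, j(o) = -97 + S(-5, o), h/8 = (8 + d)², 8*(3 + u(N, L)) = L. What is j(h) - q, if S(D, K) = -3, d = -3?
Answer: 192589/8 ≈ 24074.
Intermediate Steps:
u(N, L) = -3 + L/8
h = 200 (h = 8*(8 - 3)² = 8*5² = 8*25 = 200)
j(o) = -100 (j(o) = -97 - 3 = -100)
q = -193389/8 (q = (-3 + (⅛)*(-109)) - 24157 = (-3 - 109/8) - 24157 = -133/8 - 24157 = -193389/8 ≈ -24174.)
j(h) - q = -100 - 1*(-193389/8) = -100 + 193389/8 = 192589/8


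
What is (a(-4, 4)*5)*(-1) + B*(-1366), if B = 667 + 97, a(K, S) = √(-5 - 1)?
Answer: -1043624 - 5*I*√6 ≈ -1.0436e+6 - 12.247*I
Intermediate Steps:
a(K, S) = I*√6 (a(K, S) = √(-6) = I*√6)
B = 764
(a(-4, 4)*5)*(-1) + B*(-1366) = ((I*√6)*5)*(-1) + 764*(-1366) = (5*I*√6)*(-1) - 1043624 = -5*I*√6 - 1043624 = -1043624 - 5*I*√6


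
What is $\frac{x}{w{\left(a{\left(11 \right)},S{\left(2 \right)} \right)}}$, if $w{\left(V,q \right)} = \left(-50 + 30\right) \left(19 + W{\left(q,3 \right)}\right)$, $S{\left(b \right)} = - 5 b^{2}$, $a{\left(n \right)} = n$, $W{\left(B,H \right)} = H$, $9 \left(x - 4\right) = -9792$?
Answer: $\frac{271}{110} \approx 2.4636$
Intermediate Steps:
$x = -1084$ ($x = 4 + \frac{1}{9} \left(-9792\right) = 4 - 1088 = -1084$)
$w{\left(V,q \right)} = -440$ ($w{\left(V,q \right)} = \left(-50 + 30\right) \left(19 + 3\right) = \left(-20\right) 22 = -440$)
$\frac{x}{w{\left(a{\left(11 \right)},S{\left(2 \right)} \right)}} = - \frac{1084}{-440} = \left(-1084\right) \left(- \frac{1}{440}\right) = \frac{271}{110}$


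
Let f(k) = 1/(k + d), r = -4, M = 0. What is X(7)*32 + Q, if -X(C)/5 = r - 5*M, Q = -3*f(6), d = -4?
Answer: 1277/2 ≈ 638.50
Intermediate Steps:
f(k) = 1/(-4 + k) (f(k) = 1/(k - 4) = 1/(-4 + k))
Q = -3/2 (Q = -3/(-4 + 6) = -3/2 ≈ -1.5000)
X(C) = 20 (X(C) = -5*(-4 - 5*0) = -5*(-4 + 0) = -5*(-4) = 20)
X(7)*32 + Q = 20*32 - 3/2 = 640 - 3/2 = 1277/2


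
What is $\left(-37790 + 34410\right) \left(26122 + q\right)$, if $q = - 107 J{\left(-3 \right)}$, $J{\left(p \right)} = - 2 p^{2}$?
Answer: $-94802240$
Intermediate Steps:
$q = 1926$ ($q = - 107 \left(- 2 \left(-3\right)^{2}\right) = - 107 \left(\left(-2\right) 9\right) = \left(-107\right) \left(-18\right) = 1926$)
$\left(-37790 + 34410\right) \left(26122 + q\right) = \left(-37790 + 34410\right) \left(26122 + 1926\right) = \left(-3380\right) 28048 = -94802240$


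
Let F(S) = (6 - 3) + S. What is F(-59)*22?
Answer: -1232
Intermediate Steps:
F(S) = 3 + S
F(-59)*22 = (3 - 59)*22 = -56*22 = -1232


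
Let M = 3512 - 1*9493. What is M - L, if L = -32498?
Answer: 26517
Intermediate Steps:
M = -5981 (M = 3512 - 9493 = -5981)
M - L = -5981 - 1*(-32498) = -5981 + 32498 = 26517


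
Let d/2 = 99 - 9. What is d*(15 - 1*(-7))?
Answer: 3960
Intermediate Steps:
d = 180 (d = 2*(99 - 9) = 2*90 = 180)
d*(15 - 1*(-7)) = 180*(15 - 1*(-7)) = 180*(15 + 7) = 180*22 = 3960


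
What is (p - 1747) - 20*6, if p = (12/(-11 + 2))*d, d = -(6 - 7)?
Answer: -5605/3 ≈ -1868.3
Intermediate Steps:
d = 1 (d = -1*(-1) = 1)
p = -4/3 (p = (12/(-11 + 2))*1 = (12/(-9))*1 = -1/9*12*1 = -4/3*1 = -4/3 ≈ -1.3333)
(p - 1747) - 20*6 = (-4/3 - 1747) - 20*6 = -5245/3 - 120 = -5605/3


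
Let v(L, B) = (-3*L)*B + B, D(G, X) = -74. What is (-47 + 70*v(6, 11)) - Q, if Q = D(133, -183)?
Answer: -13063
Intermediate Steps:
v(L, B) = B - 3*B*L (v(L, B) = -3*B*L + B = B - 3*B*L)
Q = -74
(-47 + 70*v(6, 11)) - Q = (-47 + 70*(11*(1 - 3*6))) - 1*(-74) = (-47 + 70*(11*(1 - 18))) + 74 = (-47 + 70*(11*(-17))) + 74 = (-47 + 70*(-187)) + 74 = (-47 - 13090) + 74 = -13137 + 74 = -13063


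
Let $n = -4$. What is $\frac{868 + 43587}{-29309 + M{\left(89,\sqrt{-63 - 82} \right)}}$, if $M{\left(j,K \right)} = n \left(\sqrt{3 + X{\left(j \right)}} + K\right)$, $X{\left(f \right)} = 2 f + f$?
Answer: $- \frac{44455}{29309 + 12 \sqrt{30} + 4 i \sqrt{145}} \approx -1.5134 + 0.0024815 i$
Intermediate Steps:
$X{\left(f \right)} = 3 f$
$M{\left(j,K \right)} = - 4 K - 4 \sqrt{3 + 3 j}$ ($M{\left(j,K \right)} = - 4 \left(\sqrt{3 + 3 j} + K\right) = - 4 \left(K + \sqrt{3 + 3 j}\right) = - 4 K - 4 \sqrt{3 + 3 j}$)
$\frac{868 + 43587}{-29309 + M{\left(89,\sqrt{-63 - 82} \right)}} = \frac{868 + 43587}{-29309 - \left(4 \sqrt{-63 - 82} + 4 \sqrt{3 + 3 \cdot 89}\right)} = \frac{44455}{-29309 - \left(4 \sqrt{3 + 267} + 4 i \sqrt{145}\right)} = \frac{44455}{-29309 - \left(12 \sqrt{30} + 4 i \sqrt{145}\right)} = \frac{44455}{-29309 - 12 \sqrt{30} - 4 i \sqrt{145}}$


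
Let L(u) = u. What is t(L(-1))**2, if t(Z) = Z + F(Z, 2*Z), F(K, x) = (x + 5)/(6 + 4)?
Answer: 49/100 ≈ 0.49000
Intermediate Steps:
F(K, x) = 1/2 + x/10 (F(K, x) = (5 + x)/10 = (5 + x)*(1/10) = 1/2 + x/10)
t(Z) = 1/2 + 6*Z/5 (t(Z) = Z + (1/2 + (2*Z)/10) = Z + (1/2 + Z/5) = 1/2 + 6*Z/5)
t(L(-1))**2 = (1/2 + (6/5)*(-1))**2 = (1/2 - 6/5)**2 = (-7/10)**2 = 49/100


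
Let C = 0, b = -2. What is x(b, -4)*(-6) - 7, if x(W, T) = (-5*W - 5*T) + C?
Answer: -187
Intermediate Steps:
x(W, T) = -5*T - 5*W (x(W, T) = (-5*W - 5*T) + 0 = (-5*T - 5*W) + 0 = -5*T - 5*W)
x(b, -4)*(-6) - 7 = (-5*(-4) - 5*(-2))*(-6) - 7 = (20 + 10)*(-6) - 7 = 30*(-6) - 7 = -180 - 7 = -187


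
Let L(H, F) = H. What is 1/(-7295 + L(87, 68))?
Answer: -1/7208 ≈ -0.00013873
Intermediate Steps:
1/(-7295 + L(87, 68)) = 1/(-7295 + 87) = 1/(-7208) = -1/7208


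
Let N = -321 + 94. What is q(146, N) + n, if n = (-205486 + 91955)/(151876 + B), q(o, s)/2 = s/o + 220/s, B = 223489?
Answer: -33280229086/6220173415 ≈ -5.3504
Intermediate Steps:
N = -227
q(o, s) = 440/s + 2*s/o (q(o, s) = 2*(s/o + 220/s) = 2*(220/s + s/o) = 440/s + 2*s/o)
n = -113531/375365 (n = (-205486 + 91955)/(151876 + 223489) = -113531/375365 ≈ -0.30245)
q(146, N) + n = (440/(-227) + 2*(-227)/146) - 113531/375365 = (440*(-1/227) + 2*(-227)*(1/146)) - 113531/375365 = (-440/227 - 227/73) - 113531/375365 = -83649/16571 - 113531/375365 = -33280229086/6220173415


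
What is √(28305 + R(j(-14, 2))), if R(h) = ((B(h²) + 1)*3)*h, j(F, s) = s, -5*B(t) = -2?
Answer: √707835/5 ≈ 168.27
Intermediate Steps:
B(t) = ⅖ (B(t) = -⅕*(-2) = ⅖)
R(h) = 21*h/5 (R(h) = ((⅖ + 1)*3)*h = ((7/5)*3)*h = 21*h/5)
√(28305 + R(j(-14, 2))) = √(28305 + (21/5)*2) = √(28305 + 42/5) = √(141567/5) = √707835/5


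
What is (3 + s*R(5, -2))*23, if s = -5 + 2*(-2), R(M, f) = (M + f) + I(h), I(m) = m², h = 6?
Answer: -8004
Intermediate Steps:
R(M, f) = 36 + M + f (R(M, f) = (M + f) + 6² = (M + f) + 36 = 36 + M + f)
s = -9 (s = -5 - 4 = -9)
(3 + s*R(5, -2))*23 = (3 - 9*(36 + 5 - 2))*23 = (3 - 9*39)*23 = (3 - 351)*23 = -348*23 = -8004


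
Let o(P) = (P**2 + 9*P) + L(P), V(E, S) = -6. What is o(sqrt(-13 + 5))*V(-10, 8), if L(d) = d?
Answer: 48 - 120*I*sqrt(2) ≈ 48.0 - 169.71*I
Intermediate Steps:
o(P) = P**2 + 10*P (o(P) = (P**2 + 9*P) + P = P**2 + 10*P)
o(sqrt(-13 + 5))*V(-10, 8) = (sqrt(-13 + 5)*(10 + sqrt(-13 + 5)))*(-6) = (sqrt(-8)*(10 + sqrt(-8)))*(-6) = ((2*I*sqrt(2))*(10 + 2*I*sqrt(2)))*(-6) = (2*I*sqrt(2)*(10 + 2*I*sqrt(2)))*(-6) = -12*I*sqrt(2)*(10 + 2*I*sqrt(2))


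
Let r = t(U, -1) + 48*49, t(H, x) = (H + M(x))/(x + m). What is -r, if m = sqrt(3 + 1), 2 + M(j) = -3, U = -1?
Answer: -2346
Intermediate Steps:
M(j) = -5 (M(j) = -2 - 3 = -5)
m = 2 (m = sqrt(4) = 2)
t(H, x) = (-5 + H)/(2 + x) (t(H, x) = (H - 5)/(x + 2) = (-5 + H)/(2 + x))
r = 2346 (r = (-5 - 1)/(2 - 1) + 48*49 = -6/1 + 2352 = 1*(-6) + 2352 = -6 + 2352 = 2346)
-r = -1*2346 = -2346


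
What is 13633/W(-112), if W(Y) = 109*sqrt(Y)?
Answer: -13633*I*sqrt(7)/3052 ≈ -11.818*I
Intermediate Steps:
13633/W(-112) = 13633/((109*sqrt(-112))) = 13633/((109*(4*I*sqrt(7)))) = 13633/((436*I*sqrt(7))) = 13633*(-I*sqrt(7)/3052) = -13633*I*sqrt(7)/3052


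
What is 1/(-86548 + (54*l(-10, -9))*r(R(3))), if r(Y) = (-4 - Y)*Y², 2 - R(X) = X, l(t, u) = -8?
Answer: -1/85252 ≈ -1.1730e-5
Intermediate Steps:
R(X) = 2 - X
r(Y) = Y²*(-4 - Y)
1/(-86548 + (54*l(-10, -9))*r(R(3))) = 1/(-86548 + (54*(-8))*((2 - 1*3)²*(-4 - (2 - 1*3)))) = 1/(-86548 - 432*(2 - 3)²*(-4 - (2 - 3))) = 1/(-86548 - 432*(-1)²*(-4 - 1*(-1))) = 1/(-86548 - 432*(-4 + 1)) = 1/(-86548 - 432*(-3)) = 1/(-86548 + 1296) = 1/(-85252) = -1/85252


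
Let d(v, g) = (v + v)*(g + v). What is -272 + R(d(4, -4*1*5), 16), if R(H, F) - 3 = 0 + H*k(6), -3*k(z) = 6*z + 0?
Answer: 1267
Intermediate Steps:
d(v, g) = 2*v*(g + v) (d(v, g) = (2*v)*(g + v) = 2*v*(g + v))
k(z) = -2*z (k(z) = -(6*z + 0)/3 = -2*z)
R(H, F) = 3 - 12*H (R(H, F) = 3 + (0 + H*(-2*6)) = 3 + (0 + H*(-12)) = 3 + (0 - 12*H) = 3 - 12*H)
-272 + R(d(4, -4*1*5), 16) = -272 + (3 - 24*4*(-4*1*5 + 4)) = -272 + (3 - 24*4*(-4*5 + 4)) = -272 + (3 - 24*4*(-20 + 4)) = -272 + (3 - 24*4*(-16)) = -272 + (3 - 12*(-128)) = -272 + (3 + 1536) = -272 + 1539 = 1267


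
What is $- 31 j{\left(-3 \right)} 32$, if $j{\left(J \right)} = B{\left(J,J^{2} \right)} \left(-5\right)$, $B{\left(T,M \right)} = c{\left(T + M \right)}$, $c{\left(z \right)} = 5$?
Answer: $24800$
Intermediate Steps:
$B{\left(T,M \right)} = 5$
$j{\left(J \right)} = -25$ ($j{\left(J \right)} = 5 \left(-5\right) = -25$)
$- 31 j{\left(-3 \right)} 32 = \left(-31\right) \left(-25\right) 32 = 775 \cdot 32 = 24800$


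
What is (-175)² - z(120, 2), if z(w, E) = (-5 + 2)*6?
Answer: 30643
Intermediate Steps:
z(w, E) = -18 (z(w, E) = -3*6 = -18)
(-175)² - z(120, 2) = (-175)² - 1*(-18) = 30625 + 18 = 30643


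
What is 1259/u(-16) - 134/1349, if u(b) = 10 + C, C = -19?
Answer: -1699597/12141 ≈ -139.99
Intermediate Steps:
u(b) = -9 (u(b) = 10 - 19 = -9)
1259/u(-16) - 134/1349 = 1259/(-9) - 134/1349 = 1259*(-⅑) - 134*1/1349 = -1259/9 - 134/1349 = -1699597/12141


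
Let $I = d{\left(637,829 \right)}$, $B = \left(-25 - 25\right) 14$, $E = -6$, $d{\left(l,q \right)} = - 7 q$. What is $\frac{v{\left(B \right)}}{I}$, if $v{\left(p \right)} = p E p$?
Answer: $\frac{420000}{829} \approx 506.63$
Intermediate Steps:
$B = -700$ ($B = \left(-50\right) 14 = -700$)
$I = -5803$ ($I = \left(-7\right) 829 = -5803$)
$v{\left(p \right)} = - 6 p^{2}$ ($v{\left(p \right)} = p \left(-6\right) p = - 6 p p = - 6 p^{2}$)
$\frac{v{\left(B \right)}}{I} = \frac{\left(-6\right) \left(-700\right)^{2}}{-5803} = \left(-6\right) 490000 \left(- \frac{1}{5803}\right) = \left(-2940000\right) \left(- \frac{1}{5803}\right) = \frac{420000}{829}$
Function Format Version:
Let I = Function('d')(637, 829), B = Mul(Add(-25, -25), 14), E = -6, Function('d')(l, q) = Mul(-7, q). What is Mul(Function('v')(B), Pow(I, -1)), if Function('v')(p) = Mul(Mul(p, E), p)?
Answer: Rational(420000, 829) ≈ 506.63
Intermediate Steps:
B = -700 (B = Mul(-50, 14) = -700)
I = -5803 (I = Mul(-7, 829) = -5803)
Function('v')(p) = Mul(-6, Pow(p, 2)) (Function('v')(p) = Mul(Mul(p, -6), p) = Mul(Mul(-6, p), p) = Mul(-6, Pow(p, 2)))
Mul(Function('v')(B), Pow(I, -1)) = Mul(Mul(-6, Pow(-700, 2)), Pow(-5803, -1)) = Mul(Mul(-6, 490000), Rational(-1, 5803)) = Mul(-2940000, Rational(-1, 5803)) = Rational(420000, 829)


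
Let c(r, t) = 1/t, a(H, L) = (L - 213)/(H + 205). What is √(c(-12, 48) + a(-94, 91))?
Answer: I*√212565/444 ≈ 1.0384*I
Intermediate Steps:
a(H, L) = (-213 + L)/(205 + H)
√(c(-12, 48) + a(-94, 91)) = √(1/48 + (-213 + 91)/(205 - 94)) = √(1/48 - 122/111) = √(-1915/1776) = I*√212565/444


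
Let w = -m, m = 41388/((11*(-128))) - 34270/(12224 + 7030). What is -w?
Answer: -105642089/3388704 ≈ -31.175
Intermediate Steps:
m = -105642089/3388704 (m = 41388/(-1408) - 34270/19254 = 41388*(-1/1408) - 34270*1/19254 = -10347/352 - 17135/9627 = -105642089/3388704 ≈ -31.175)
w = 105642089/3388704 (w = -1*(-105642089/3388704) = 105642089/3388704 ≈ 31.175)
-w = -1*105642089/3388704 = -105642089/3388704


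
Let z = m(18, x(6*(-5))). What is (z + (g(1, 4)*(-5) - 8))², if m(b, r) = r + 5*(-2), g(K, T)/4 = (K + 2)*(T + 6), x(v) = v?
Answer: 419904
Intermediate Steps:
g(K, T) = 4*(2 + K)*(6 + T) (g(K, T) = 4*((K + 2)*(T + 6)) = 4*((2 + K)*(6 + T)) = 4*(2 + K)*(6 + T))
m(b, r) = -10 + r (m(b, r) = r - 10 = -10 + r)
z = -40 (z = -10 + 6*(-5) = -10 - 30 = -40)
(z + (g(1, 4)*(-5) - 8))² = (-40 + ((48 + 8*4 + 24*1 + 4*1*4)*(-5) - 8))² = (-40 + ((48 + 32 + 24 + 16)*(-5) - 8))² = (-40 + (120*(-5) - 8))² = (-40 + (-600 - 8))² = (-40 - 608)² = (-648)² = 419904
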